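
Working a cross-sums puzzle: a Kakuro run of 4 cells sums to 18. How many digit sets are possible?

4 distinct digits from 1–9 sum between 10 and 30.

11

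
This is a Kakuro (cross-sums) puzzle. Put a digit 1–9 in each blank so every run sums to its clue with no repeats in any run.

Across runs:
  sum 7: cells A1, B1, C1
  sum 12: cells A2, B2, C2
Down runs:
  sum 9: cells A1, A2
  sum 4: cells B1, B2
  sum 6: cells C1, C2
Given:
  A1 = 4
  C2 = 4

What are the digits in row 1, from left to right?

7 in 3 cells must be {1,2,4}; 4 in 2 cells must be {1,3}.
Given what's placed, B1 must be 1 to fit the 7 across and 4 down.
C1 = 7 − 5 = 2 completes the 7 across.
A2 = 9 − 4 = 5 completes the 9 down.
B2 = 12 − 9 = 3 completes the 12 across.

4 1 2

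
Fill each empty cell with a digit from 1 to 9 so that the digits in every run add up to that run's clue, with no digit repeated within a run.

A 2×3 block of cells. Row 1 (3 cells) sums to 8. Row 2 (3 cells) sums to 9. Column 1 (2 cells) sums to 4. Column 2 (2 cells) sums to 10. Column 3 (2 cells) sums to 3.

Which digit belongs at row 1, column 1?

3

4 in 2 cells must be {1,3}; 3 in 2 cells must be {1,2}.
Nothing is forced directly, so branch on (1,3), whose candidates are 1 or 2. If (1,3) = 2: that forces (1,1) = 1, after which (1,2) would have to be in {5} for the 8 across but in {1,2,3,4,6,7,8,9} for the 10 down — contradiction. So (1,3) = 1.
Given what's placed, (1,1) must be 3 to fit the 8 across and 4 down.
(1,2) = 8 − 4 = 4 completes the 8 across.
(2,1) = 4 − 3 = 1 completes the 4 down.
(2,2) = 10 − 4 = 6 completes the 10 down.
(2,3) = 9 − 7 = 2 completes the 9 across.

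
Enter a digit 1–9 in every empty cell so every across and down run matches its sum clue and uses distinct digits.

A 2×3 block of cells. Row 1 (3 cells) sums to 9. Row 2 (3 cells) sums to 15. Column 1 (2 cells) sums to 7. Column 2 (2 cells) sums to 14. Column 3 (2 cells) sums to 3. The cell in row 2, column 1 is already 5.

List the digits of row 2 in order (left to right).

5 8 2

3 in 2 cells must be {1,2}.
(1,1) = 7 − 5 = 2 completes the 7 down.
Given what's placed, (1,2) must be 6 to fit the 9 across and 14 down.
(1,3) = 9 − 8 = 1 completes the 9 across.
(2,2) = 14 − 6 = 8 completes the 14 down.
(2,3) = 15 − 13 = 2 completes the 15 across.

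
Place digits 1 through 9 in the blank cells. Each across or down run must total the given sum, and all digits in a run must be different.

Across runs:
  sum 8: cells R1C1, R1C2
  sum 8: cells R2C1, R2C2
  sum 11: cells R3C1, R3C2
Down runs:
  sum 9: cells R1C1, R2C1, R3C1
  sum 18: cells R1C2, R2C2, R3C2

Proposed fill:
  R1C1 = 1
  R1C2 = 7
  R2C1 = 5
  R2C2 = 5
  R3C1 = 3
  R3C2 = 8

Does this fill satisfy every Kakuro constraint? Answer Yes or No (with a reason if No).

No — the across run R2C1–R2C2 sums to 10, not 8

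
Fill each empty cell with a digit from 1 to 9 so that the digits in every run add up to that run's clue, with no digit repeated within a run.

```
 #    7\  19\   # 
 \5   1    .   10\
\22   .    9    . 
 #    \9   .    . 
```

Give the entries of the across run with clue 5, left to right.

R1C2 = 5 − 1 = 4 completes the 5 across.
R2C1 = 7 − 1 = 6 completes the 7 down.
R2C3 = 22 − 15 = 7 completes the 22 across.
R3C2 = 19 − 13 = 6 completes the 19 down.
R3C3 = 9 − 6 = 3 completes the 9 across.

1, 4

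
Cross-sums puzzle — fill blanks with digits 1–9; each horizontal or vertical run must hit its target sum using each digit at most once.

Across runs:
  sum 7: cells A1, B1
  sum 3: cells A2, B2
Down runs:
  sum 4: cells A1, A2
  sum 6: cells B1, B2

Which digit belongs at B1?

4

3 in 2 cells must be {1,2}; 4 in 2 cells must be {1,3}.
The 3 across and the 4 down share only 1, so A2 = 1.
B2 = 3 − 1 = 2 completes the 3 across.
A1 = 4 − 1 = 3 completes the 4 down.
B1 = 7 − 3 = 4 completes the 7 across.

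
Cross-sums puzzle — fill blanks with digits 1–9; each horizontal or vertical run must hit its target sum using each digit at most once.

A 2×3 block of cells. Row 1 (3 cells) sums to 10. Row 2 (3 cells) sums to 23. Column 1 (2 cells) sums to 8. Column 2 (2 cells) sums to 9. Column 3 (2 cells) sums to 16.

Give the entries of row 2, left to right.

23 in 3 cells must be {6,8,9}; 16 in 2 cells must be {7,9}.
The 10 across and the 16 down share only 7, so (1,3) = 7.
The 23 across and the 8 down share only 6, so (2,1) = 6.
(2,2) = 8: the only remaining digit allowed by both the 23 across and the 9 down.
(2,3) = 23 − 14 = 9 completes the 23 across.
(1,1) = 8 − 6 = 2 completes the 8 down.
(1,2) = 10 − 9 = 1 completes the 10 across.

6 8 9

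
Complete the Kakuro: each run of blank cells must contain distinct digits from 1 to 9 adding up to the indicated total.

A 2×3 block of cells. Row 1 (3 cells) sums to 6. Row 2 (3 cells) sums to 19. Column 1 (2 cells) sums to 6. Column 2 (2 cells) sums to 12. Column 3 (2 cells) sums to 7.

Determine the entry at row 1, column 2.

6 in 3 cells must be {1,2,3}.
The 6 across and the 12 down share only 3, so (1,2) = 3.
(2,2) = 12 − 3 = 9 completes the 12 down.
Nothing is forced directly, so branch on (2,1), whose candidates are 2 or 4. If (2,1) = 2: then (1,1) would have to be in {1,2} for the 6 across but in {4} for the 6 down — contradiction. So (2,1) = 4.
(1,1) = 6 − 4 = 2 completes the 6 down.
(1,3) = 6 − 5 = 1 completes the 6 across.
(2,3) = 19 − 13 = 6 completes the 19 across.

3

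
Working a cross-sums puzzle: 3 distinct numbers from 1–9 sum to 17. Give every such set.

3 distinct digits from 1–9 sum between 6 and 24.

{1,7,9}; {2,6,9}; {2,7,8}; {3,5,9}; {3,6,8}; {4,5,8}; {4,6,7}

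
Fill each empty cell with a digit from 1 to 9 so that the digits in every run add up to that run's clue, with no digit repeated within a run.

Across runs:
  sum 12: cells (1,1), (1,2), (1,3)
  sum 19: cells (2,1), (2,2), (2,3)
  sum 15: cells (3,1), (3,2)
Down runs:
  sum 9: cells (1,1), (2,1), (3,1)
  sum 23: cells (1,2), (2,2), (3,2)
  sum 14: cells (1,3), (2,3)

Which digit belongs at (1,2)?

6

23 in 3 cells must be {6,8,9}.
Only 6 fits (3,1) under both its across sum 15 and down sum 9.
(3,2) = 15 − 6 = 9 completes the 15 across.
Given what's placed, (2,1) must be 2 to fit the 19 across and 9 down.
(2,2) = 8: the only remaining digit allowed by both the 19 across and the 23 down.
(2,3) = 19 − 10 = 9 completes the 19 across.
(1,1) = 9 − 8 = 1 completes the 9 down.
(1,2) = 23 − 17 = 6 completes the 23 down.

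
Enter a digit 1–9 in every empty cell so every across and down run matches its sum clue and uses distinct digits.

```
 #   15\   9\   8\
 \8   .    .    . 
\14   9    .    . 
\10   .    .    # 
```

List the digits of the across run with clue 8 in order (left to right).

2 1 5

Nothing is forced directly, so branch on R2C3, whose candidates are 1 or 2 or 3. If R2C3 = 1: then R1C3 would have to be in {1,2,3,4,5} for the 8 across but in {7} for the 8 down — contradiction. If R2C3 = 2: then R1C3 would have to be in {1,2,3,4,5} for the 8 across but in {6} for the 8 down — contradiction. So R2C3 = 3.
R1C3 = 8 − 3 = 5 completes the 8 down.
R2C2 = 14 − 12 = 2 completes the 14 across.
Given what's placed, R1C2 must be 1 to fit the 8 across and 9 down.
R3C2 = 9 − 3 = 6 completes the 9 down.
R1C1 = 8 − 6 = 2 completes the 8 across.
R3C1 = 10 − 6 = 4 completes the 10 across.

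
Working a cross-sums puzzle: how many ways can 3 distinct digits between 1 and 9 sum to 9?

3

3 distinct digits from 1–9 sum between 6 and 24.
Enumerating: {1,2,6}, {1,3,5}, {2,3,4}.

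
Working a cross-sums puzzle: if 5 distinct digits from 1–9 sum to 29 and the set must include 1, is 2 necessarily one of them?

Counterexample: {1,4,7,8,9} sums to 29 under that restriction without using 2.

No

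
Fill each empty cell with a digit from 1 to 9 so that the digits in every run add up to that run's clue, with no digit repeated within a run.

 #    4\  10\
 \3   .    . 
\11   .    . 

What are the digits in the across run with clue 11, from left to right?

3 8

3 in 2 cells must be {1,2}; 4 in 2 cells must be {1,3}.
The 3 across and the 4 down share only 1, so R1C1 = 1.
R1C2 = 3 − 1 = 2 completes the 3 across.
R2C1 = 4 − 1 = 3 completes the 4 down.
R2C2 = 11 − 3 = 8 completes the 11 across.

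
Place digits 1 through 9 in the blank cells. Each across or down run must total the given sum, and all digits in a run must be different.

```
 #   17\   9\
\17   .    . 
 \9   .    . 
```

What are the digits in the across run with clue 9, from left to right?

8, 1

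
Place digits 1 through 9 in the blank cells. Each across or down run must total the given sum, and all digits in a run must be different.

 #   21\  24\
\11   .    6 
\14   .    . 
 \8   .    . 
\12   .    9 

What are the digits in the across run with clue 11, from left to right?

5 6

R1C1 = 11 − 6 = 5 completes the 11 across.
R4C1 = 12 − 9 = 3 completes the 12 across.
No cell is forced outright now. R3C1 can only be 6 or 7 (the digits allowed by both its 8 across and its 21 down). If R3C1 = 6: then R2C1 would have to be in {5,6,8,9} for the 14 across but in {7} for the 21 down — contradiction. So R3C1 = 7.
R2C1 = 21 − 15 = 6 completes the 21 down.
R2C2 = 14 − 6 = 8 completes the 14 across.
R3C2 = 8 − 7 = 1 completes the 8 across.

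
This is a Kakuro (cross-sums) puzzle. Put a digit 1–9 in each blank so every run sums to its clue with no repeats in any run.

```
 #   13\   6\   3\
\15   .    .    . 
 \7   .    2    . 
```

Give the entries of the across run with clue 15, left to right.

9 4 2

7 in 3 cells must be {1,2,4}; 3 in 2 cells must be {1,2}.
R1C2 = 6 − 2 = 4 completes the 6 down.
R1C3 = 2: the only remaining digit allowed by both the 15 across and the 3 down.
Given what's placed, R2C1 must be 4 to fit the 7 across and 13 down.
R2C3 = 7 − 6 = 1 completes the 7 across.
R1C1 = 15 − 6 = 9 completes the 15 across.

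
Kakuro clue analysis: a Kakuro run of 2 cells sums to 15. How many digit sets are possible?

2

2 distinct digits from 1–9 sum between 3 and 17.
Enumerating: {6,9}, {7,8}.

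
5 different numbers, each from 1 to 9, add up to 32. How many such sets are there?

3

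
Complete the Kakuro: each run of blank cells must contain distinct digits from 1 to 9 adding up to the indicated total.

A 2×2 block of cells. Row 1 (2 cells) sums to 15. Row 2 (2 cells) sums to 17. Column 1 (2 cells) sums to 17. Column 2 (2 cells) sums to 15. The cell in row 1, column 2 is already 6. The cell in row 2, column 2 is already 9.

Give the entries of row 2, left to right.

8 9

17 in 2 cells must be {8,9}.
(1,1) = 15 − 6 = 9 completes the 15 across.
(2,1) = 17 − 9 = 8 completes the 17 across.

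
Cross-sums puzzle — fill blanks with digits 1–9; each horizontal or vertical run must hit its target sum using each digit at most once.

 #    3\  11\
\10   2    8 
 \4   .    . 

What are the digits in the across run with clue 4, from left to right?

4 in 2 cells must be {1,3}; 3 in 2 cells must be {1,2}.
R2C1 = 3 − 2 = 1 completes the 3 down.
R2C2 = 4 − 1 = 3 completes the 4 across.

1, 3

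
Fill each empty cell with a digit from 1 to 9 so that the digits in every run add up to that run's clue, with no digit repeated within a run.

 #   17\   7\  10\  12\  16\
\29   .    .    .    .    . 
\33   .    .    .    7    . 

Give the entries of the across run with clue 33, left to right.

17 in 2 cells must be {8,9}; 16 in 2 cells must be {7,9}.
R1C4 = 12 − 7 = 5 completes the 12 down.
R2C5 = 9: the only remaining digit allowed by both the 33 across and the 16 down.
R1C5 = 16 − 9 = 7 completes the 16 down.
Given what's placed, R2C1 must be 8 to fit the 33 across and 17 down.
R1C1 = 17 − 8 = 9 completes the 17 down.
No cell is forced outright now. R1C2 can only be 2 or 6 (the digits allowed by both its 29 across and its 7 down). If R1C2 = 6: that forces R1C3 = 2, after which R2C2 would have to be in {3,4,5,6} for the 33 across but in {1} for the 7 down — contradiction. So R1C2 = 2.
R1C3 = 29 − 23 = 6 completes the 29 across.
R2C2 = 7 − 2 = 5 completes the 7 down.
R2C3 = 33 − 29 = 4 completes the 33 across.

8, 5, 4, 7, 9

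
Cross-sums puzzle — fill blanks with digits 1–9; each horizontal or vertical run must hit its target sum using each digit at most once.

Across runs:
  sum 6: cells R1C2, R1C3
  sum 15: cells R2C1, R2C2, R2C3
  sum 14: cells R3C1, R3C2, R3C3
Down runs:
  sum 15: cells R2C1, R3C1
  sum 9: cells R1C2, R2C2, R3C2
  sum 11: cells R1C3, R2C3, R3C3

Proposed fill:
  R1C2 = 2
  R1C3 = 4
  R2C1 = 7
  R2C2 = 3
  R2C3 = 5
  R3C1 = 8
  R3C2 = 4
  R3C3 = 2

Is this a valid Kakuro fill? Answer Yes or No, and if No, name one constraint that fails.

Across: 2+4=6; 7+3+5=15; 8+4+2=14. Down: 7+8=15; 2+3+4=9; 4+5+2=11. No digit repeats within any run.

Yes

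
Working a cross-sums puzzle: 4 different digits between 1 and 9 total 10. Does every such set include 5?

No

The only way to make 10 from 4 distinct digits is {1,2,3,4}, which does not contain 5.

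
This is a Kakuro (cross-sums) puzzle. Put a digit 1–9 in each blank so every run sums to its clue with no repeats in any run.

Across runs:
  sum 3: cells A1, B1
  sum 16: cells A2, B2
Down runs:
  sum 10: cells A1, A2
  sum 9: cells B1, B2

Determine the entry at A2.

9

3 in 2 cells must be {1,2}; 16 in 2 cells must be {7,9}.
The 16 across and the 9 down share only 7, so B2 = 7.
B1 = 9 − 7 = 2 completes the 9 down.
A2 = 16 − 7 = 9 completes the 16 across.
A1 = 3 − 2 = 1 completes the 3 across.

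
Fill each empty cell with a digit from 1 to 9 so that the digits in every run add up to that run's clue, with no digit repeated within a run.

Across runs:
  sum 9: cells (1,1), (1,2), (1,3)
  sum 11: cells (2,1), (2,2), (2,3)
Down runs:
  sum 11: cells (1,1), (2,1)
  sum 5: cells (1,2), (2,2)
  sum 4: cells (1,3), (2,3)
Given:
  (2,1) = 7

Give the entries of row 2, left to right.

4 in 2 cells must be {1,3}.
(1,1) = 11 − 7 = 4 completes the 11 down.
Given what's placed, (1,3) must be 3 to fit the 9 across and 4 down.
(2,3) = 4 − 3 = 1 completes the 4 down.
(1,2) = 9 − 7 = 2 completes the 9 across.
(2,2) = 11 − 8 = 3 completes the 11 across.

7 3 1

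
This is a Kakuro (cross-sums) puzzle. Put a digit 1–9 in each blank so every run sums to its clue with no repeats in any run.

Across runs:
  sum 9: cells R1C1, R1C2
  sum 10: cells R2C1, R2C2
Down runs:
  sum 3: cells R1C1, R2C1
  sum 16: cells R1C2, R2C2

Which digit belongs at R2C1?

1

3 in 2 cells must be {1,2}; 16 in 2 cells must be {7,9}.
The 9 across and the 16 down share only 7, so R1C2 = 7.
R2C2 = 16 − 7 = 9 completes the 16 down.
R1C1 = 9 − 7 = 2 completes the 9 across.
R2C1 = 10 − 9 = 1 completes the 10 across.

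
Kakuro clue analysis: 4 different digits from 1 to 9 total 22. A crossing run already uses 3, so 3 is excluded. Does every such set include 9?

No

Counterexample: {1,6,7,8} sums to 22 under that restriction without using 9.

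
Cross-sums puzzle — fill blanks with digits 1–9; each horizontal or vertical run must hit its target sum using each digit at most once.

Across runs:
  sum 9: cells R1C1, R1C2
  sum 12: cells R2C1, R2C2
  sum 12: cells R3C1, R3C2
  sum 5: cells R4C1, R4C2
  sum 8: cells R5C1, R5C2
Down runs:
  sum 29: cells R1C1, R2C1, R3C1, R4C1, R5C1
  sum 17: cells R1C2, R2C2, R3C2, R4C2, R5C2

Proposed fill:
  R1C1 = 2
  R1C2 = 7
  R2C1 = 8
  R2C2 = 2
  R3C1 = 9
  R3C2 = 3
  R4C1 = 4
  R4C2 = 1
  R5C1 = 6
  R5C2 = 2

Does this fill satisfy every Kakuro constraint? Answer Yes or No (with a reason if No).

No — the across run R2C1–R2C2 sums to 10, not 12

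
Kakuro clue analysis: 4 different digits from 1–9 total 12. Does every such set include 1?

Yes

Every partition of 12 into 4 distinct digits includes 1: {1,2,3,6}, {1,2,4,5}.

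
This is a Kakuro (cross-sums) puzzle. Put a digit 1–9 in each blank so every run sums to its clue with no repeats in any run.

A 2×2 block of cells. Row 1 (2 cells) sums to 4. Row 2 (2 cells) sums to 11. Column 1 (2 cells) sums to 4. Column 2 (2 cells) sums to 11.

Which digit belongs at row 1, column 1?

4 in 2 cells must be {1,3}.
The 4 across and the 11 down share only 3, so (1,2) = 3.
The 11 across and the 4 down share only 3, so (2,1) = 3.
(2,2) = 11 − 3 = 8 completes the 11 across.
(1,1) = 4 − 3 = 1 completes the 4 across.

1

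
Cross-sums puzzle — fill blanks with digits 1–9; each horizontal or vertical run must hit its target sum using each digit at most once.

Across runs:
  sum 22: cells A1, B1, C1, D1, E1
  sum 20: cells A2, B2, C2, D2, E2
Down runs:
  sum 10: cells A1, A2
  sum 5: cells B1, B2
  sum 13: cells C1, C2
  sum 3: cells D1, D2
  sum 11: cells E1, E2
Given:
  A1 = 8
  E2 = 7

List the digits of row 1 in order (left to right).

3 in 2 cells must be {1,2}.
E1 = 11 − 7 = 4 completes the 11 down.
A2 = 10 − 8 = 2 completes the 10 down.
D2 = 1: the only remaining digit allowed by both the 20 across and the 3 down.
D1 = 3 − 1 = 2 completes the 3 down.
B2 = 4: the only remaining digit allowed by both the 20 across and the 5 down.
C2 = 20 − 14 = 6 completes the 20 across.
B1 = 5 − 4 = 1 completes the 5 down.
C1 = 22 − 15 = 7 completes the 22 across.

8, 1, 7, 2, 4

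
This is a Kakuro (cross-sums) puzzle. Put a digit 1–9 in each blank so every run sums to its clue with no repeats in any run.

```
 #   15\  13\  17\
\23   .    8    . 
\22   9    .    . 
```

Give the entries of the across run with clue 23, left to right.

23 in 3 cells must be {6,8,9}; 17 in 2 cells must be {8,9}.
R1C1 = 15 − 9 = 6 completes the 15 down.
R1C3 = 23 − 14 = 9 completes the 23 across.
R2C2 = 13 − 8 = 5 completes the 13 down.
R2C3 = 22 − 14 = 8 completes the 22 across.

6, 8, 9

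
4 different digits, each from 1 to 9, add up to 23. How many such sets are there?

4 distinct digits from 1–9 sum between 10 and 30.

9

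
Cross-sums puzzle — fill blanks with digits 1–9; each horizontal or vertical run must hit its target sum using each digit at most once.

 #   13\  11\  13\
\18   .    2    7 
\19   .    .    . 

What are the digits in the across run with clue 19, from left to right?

R1C1 = 18 − 9 = 9 completes the 18 across.
R2C1 = 13 − 9 = 4 completes the 13 down.
R2C2 = 11 − 2 = 9 completes the 11 down.
R2C3 = 19 − 13 = 6 completes the 19 across.

4 9 6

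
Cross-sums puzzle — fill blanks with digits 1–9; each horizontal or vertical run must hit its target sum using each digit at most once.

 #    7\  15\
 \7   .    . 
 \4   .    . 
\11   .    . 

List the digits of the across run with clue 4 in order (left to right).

4 in 2 cells must be {1,3}; 7 in 3 cells must be {1,2,4}.
The 4 across and the 7 down share only 1, so R2C1 = 1.
R2C2 = 4 − 1 = 3 completes the 4 across.
Nothing is forced directly, so branch on R1C1, whose candidates are 2 or 4. If R1C1 = 4: then R1C2 would have to be in {3} for the 7 across but in {4,5,7,8} for the 15 down — contradiction. So R1C1 = 2.
R1C2 = 7 − 2 = 5 completes the 7 across.
R3C1 = 7 − 3 = 4 completes the 7 down.
R3C2 = 11 − 4 = 7 completes the 11 across.

1, 3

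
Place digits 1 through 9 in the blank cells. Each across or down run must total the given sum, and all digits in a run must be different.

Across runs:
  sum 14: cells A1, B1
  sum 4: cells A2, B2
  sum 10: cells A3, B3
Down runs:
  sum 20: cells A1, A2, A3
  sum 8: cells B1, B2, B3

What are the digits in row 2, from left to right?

3 1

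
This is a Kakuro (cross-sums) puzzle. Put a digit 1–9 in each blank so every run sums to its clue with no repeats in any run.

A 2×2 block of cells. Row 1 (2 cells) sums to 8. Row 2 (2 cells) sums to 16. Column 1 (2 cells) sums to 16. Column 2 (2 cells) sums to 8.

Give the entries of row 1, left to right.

7 1

16 in 2 cells must be {7,9}.
The 8 across and the 16 down share only 7, so (1,1) = 7.
(1,2) = 8 − 7 = 1 completes the 8 across.
(2,1) = 16 − 7 = 9 completes the 16 down.
(2,2) = 16 − 9 = 7 completes the 16 across.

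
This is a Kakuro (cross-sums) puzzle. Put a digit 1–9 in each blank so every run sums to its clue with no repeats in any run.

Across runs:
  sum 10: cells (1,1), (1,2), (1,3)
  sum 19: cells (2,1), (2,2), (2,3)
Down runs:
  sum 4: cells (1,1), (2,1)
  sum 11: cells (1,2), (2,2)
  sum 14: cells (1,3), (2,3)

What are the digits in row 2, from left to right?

3, 7, 9

4 in 2 cells must be {1,3}.
The 19 across and the 4 down share only 3, so (2,1) = 3.
Given what's placed, (2,3) must be 9 to fit the 19 across and 14 down.
(1,1) = 4 − 3 = 1 completes the 4 down.
(1,3) = 14 − 9 = 5 completes the 14 down.
(2,2) = 19 − 12 = 7 completes the 19 across.
(1,2) = 10 − 6 = 4 completes the 10 across.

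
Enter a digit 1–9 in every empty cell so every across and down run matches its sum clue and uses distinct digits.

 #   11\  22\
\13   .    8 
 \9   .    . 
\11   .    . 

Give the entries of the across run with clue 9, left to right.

R1C1 = 13 − 8 = 5 completes the 13 across.
R2C2 = 5: the only remaining digit allowed by both the 9 across and the 22 down.
R3C2 = 22 − 13 = 9 completes the 22 down.
R2C1 = 9 − 5 = 4 completes the 9 across.
R3C1 = 11 − 9 = 2 completes the 11 across.

4, 5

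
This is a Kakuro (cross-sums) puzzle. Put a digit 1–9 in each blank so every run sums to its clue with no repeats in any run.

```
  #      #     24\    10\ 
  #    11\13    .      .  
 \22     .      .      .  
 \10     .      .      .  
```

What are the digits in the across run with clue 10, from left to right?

24 in 3 cells must be {7,8,9}.
Only 7 fits R3C2 under both its across sum 10 and down sum 24.
Given what's placed, R3C1 must be 2 to fit the 10 across and 11 down.
R3C3 = 10 − 9 = 1 completes the 10 across.

2 7 1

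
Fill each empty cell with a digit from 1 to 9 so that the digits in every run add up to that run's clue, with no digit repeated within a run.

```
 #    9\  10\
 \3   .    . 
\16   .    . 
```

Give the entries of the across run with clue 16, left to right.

7 9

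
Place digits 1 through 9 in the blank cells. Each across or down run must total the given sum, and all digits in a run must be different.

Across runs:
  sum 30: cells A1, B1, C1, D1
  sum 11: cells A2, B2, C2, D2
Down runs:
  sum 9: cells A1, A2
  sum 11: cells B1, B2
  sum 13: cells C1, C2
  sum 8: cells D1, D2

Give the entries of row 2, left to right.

30 in 4 cells must be {6,7,8,9}; 11 in 4 cells must be {1,2,3,5}.
Only 5 fits C2 under both its across sum 11 and down sum 13.
C1 = 13 − 5 = 8 completes the 13 down.
Nothing is forced directly, so branch on B2, whose candidates are 2 or 3. If B2 = 3: then B1 would have to be in {6,7,9} for the 30 across but in {8} for the 11 down — contradiction. So B2 = 2.
B1 = 11 − 2 = 9 completes the 11 down.
No cell is forced outright now. A2 can only be 1 or 3 (the digits allowed by both its 11 across and its 9 down). If A2 = 1: then A1 would have to be in {6,7} for the 30 across but in {8} for the 9 down — contradiction. So A2 = 3.
A1 = 9 − 3 = 6 completes the 9 down.
D1 = 30 − 23 = 7 completes the 30 across.
D2 = 11 − 10 = 1 completes the 11 across.

3 2 5 1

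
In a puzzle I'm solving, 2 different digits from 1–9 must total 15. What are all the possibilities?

{6,9}; {7,8}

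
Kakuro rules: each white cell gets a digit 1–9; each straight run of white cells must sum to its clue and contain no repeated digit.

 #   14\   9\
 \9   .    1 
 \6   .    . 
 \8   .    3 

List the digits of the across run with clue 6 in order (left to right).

1 5

R1C1 = 9 − 1 = 8 completes the 9 across.
R2C2 = 9 − 4 = 5 completes the 9 down.
R3C1 = 8 − 3 = 5 completes the 8 across.
R2C1 = 6 − 5 = 1 completes the 6 across.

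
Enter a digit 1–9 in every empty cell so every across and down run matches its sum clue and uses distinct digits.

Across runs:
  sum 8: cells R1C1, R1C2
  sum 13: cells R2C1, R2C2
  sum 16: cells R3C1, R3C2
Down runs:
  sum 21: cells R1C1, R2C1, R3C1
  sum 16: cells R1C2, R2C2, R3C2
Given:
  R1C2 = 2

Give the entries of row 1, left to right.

6, 2

16 in 2 cells must be {7,9}.
R1C1 = 8 − 2 = 6 completes the 8 across.
Given what's placed, R3C1 must be 7 to fit the 16 across and 21 down.
R3C2 = 16 − 7 = 9 completes the 16 across.
R2C1 = 21 − 13 = 8 completes the 21 down.
R2C2 = 13 − 8 = 5 completes the 13 across.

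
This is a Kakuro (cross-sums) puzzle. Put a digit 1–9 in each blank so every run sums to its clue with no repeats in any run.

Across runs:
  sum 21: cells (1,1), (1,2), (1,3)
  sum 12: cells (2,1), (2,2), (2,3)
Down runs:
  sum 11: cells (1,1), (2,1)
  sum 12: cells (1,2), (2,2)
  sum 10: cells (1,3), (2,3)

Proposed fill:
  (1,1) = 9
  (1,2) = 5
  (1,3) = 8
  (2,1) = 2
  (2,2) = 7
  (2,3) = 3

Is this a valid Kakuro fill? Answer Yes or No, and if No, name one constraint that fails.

No — the down run (1,3)–(2,3) sums to 11, not 10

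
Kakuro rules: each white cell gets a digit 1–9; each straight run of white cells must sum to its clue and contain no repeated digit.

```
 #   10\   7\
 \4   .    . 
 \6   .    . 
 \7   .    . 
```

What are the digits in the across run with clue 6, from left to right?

2 4

4 in 2 cells must be {1,3}; 7 in 3 cells must be {1,2,4}.
The 4 across and the 7 down share only 1, so R1C2 = 1.
R1C1 = 4 − 1 = 3 completes the 4 across.
Nothing is forced directly, so branch on R2C2, whose candidates are 2 or 4. If R2C2 = 2: then R2C1 would have to be in {4} for the 6 across but in {1,2,5,6} for the 10 down — contradiction. So R2C2 = 4.
R2C1 = 6 − 4 = 2 completes the 6 across.
R3C1 = 10 − 5 = 5 completes the 10 down.
R3C2 = 7 − 5 = 2 completes the 7 across.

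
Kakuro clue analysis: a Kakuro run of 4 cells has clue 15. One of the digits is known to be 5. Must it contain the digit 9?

Counterexample: {1,2,5,7} sums to 15 under that restriction without using 9.

No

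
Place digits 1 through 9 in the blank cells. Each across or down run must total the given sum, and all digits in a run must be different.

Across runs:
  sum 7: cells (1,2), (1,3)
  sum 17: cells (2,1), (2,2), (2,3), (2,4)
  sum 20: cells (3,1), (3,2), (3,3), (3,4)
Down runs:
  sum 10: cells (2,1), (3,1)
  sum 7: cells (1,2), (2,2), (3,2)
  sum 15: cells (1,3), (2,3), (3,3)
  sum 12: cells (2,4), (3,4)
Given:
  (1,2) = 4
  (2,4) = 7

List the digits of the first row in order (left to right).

7 in 3 cells must be {1,2,4}.
(1,3) = 7 − 4 = 3 completes the 7 across.

4, 3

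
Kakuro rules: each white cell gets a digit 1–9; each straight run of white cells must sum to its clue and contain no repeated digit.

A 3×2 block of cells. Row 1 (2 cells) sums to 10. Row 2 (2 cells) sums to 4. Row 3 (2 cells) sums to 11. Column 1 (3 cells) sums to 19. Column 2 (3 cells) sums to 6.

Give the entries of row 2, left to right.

3 1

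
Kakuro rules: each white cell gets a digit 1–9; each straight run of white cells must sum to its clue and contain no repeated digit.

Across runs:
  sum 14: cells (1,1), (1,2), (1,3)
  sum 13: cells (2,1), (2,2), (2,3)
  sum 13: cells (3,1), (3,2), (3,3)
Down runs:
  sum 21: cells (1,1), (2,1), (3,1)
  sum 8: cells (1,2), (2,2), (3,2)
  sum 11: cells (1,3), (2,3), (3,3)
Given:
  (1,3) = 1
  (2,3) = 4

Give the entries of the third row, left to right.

4, 3, 6

(3,3) = 11 − 5 = 6 completes the 11 down.
Nothing is forced directly, so branch on (1,2), whose candidates are 4 or 5. If (1,2) = 5: that forces (1,1) = 8, (3,1) = 4, after which (3,2) would have to be in {3} for the 13 across but in {1,2} for the 8 down — contradiction. So (1,2) = 4.
(1,1) = 14 − 5 = 9 completes the 14 across.
Given what's placed, (3,2) must be 3 to fit the 13 across and 8 down.
(2,2) = 8 − 7 = 1 completes the 8 down.
(3,1) = 13 − 9 = 4 completes the 13 across.
(2,1) = 13 − 5 = 8 completes the 13 across.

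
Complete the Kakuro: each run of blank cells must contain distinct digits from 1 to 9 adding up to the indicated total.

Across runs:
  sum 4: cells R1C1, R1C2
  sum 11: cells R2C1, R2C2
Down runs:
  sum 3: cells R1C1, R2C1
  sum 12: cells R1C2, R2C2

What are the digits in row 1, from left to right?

4 in 2 cells must be {1,3}; 3 in 2 cells must be {1,2}.
The 4 across and the 3 down share only 1, so R1C1 = 1.
R1C2 = 4 − 1 = 3 completes the 4 across.
R2C1 = 3 − 1 = 2 completes the 3 down.
R2C2 = 11 − 2 = 9 completes the 11 across.

1, 3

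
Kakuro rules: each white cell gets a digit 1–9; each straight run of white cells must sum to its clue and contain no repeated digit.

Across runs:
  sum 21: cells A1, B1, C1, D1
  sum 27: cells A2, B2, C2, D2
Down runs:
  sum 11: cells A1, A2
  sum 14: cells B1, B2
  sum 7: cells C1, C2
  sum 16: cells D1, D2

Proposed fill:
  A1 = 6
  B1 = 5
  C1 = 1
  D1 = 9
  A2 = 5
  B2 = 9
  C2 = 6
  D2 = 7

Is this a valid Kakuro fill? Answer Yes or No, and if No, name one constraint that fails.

Yes

Across: 6+5+1+9=21; 5+9+6+7=27. Down: 6+5=11; 5+9=14; 1+6=7; 9+7=16. No digit repeats within any run.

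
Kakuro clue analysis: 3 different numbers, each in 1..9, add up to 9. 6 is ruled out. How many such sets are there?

3 distinct digits from 1–9 sum between 6 and 24.
Dropping sets that contain 6.
Enumerating: {1,3,5}, {2,3,4}.

2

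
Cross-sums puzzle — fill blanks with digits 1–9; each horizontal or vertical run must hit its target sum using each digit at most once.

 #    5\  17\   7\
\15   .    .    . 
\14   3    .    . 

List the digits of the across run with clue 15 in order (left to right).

17 in 2 cells must be {8,9}.
R1C1 = 5 − 3 = 2 completes the 5 down.
Given what's placed, R2C2 must be 9 to fit the 14 across and 17 down.
R2C3 = 14 − 12 = 2 completes the 14 across.
R1C2 = 17 − 9 = 8 completes the 17 down.
R1C3 = 15 − 10 = 5 completes the 15 across.

2, 8, 5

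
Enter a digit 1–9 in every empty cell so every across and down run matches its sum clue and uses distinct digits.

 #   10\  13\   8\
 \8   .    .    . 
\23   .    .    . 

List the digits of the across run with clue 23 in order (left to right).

23 in 3 cells must be {6,8,9}.
The 23 across and the 8 down share only 6, so R2C3 = 6.
R1C3 = 8 − 6 = 2 completes the 8 down.
Given what's placed, R1C1 must be 1 to fit the 8 across and 10 down.
R1C2 = 8 − 3 = 5 completes the 8 across.
R2C1 = 10 − 1 = 9 completes the 10 down.
R2C2 = 23 − 15 = 8 completes the 23 across.

9 8 6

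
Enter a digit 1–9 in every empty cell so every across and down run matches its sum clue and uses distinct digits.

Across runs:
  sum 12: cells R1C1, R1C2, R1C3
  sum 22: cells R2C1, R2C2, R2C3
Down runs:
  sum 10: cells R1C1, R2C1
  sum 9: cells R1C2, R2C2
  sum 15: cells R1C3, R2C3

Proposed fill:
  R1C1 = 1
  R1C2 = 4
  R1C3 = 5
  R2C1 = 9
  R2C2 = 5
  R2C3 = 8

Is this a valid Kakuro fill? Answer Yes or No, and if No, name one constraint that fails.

No — the across run R1C1–R1C3 sums to 10, not 12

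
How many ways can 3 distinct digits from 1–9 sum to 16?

3 distinct digits from 1–9 sum between 6 and 24.

8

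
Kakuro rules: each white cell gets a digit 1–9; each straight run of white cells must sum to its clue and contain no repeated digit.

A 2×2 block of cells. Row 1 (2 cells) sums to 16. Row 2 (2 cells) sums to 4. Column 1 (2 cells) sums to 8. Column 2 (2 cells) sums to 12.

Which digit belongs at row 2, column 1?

16 in 2 cells must be {7,9}; 4 in 2 cells must be {1,3}.
The 16 across and the 8 down share only 7, so (1,1) = 7.
(1,2) = 16 − 7 = 9 completes the 16 across.
(2,1) = 8 − 7 = 1 completes the 8 down.
(2,2) = 4 − 1 = 3 completes the 4 across.

1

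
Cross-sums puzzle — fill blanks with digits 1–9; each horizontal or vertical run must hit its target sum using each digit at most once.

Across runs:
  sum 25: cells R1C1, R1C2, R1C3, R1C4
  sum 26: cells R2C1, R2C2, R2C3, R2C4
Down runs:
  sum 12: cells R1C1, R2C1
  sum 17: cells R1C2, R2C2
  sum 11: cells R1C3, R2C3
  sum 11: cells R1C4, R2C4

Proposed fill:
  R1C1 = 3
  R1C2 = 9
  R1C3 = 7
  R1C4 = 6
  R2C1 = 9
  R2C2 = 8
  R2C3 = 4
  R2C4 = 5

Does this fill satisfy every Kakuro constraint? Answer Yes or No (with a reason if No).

Yes

Across: 3+9+7+6=25; 9+8+4+5=26. Down: 3+9=12; 9+8=17; 7+4=11; 6+5=11. No digit repeats within any run.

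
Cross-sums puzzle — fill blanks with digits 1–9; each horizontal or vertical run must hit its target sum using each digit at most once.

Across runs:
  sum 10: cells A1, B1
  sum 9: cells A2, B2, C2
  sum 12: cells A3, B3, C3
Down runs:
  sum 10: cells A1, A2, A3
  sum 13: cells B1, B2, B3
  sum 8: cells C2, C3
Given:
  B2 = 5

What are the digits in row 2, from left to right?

1 5 3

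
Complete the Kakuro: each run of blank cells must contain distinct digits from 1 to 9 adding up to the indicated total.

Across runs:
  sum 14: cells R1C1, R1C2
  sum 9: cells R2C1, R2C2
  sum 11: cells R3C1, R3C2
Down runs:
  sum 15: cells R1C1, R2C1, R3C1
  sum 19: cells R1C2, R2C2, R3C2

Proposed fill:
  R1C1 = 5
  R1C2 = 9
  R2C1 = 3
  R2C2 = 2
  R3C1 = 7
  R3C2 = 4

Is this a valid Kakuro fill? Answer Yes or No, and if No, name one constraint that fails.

No — the down run R1C2–R3C2 sums to 15, not 19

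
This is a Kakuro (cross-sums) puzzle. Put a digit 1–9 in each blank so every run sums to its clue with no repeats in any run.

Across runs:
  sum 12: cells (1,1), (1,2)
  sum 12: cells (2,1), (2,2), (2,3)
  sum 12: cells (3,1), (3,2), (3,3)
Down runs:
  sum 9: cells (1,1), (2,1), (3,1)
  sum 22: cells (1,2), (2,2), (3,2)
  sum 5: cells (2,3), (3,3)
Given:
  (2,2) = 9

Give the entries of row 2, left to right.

No cell is forced outright now. (1,1) can only be 3 or 4 or 5 (the digits allowed by both its 12 across and its 9 down). If (1,1) = 3: then (1,2) would have to be in {9} for the 12 across but in {5,6,7,8} for the 22 down — contradiction. If (1,1) = 5: that forces (1,2) = 7, (2,1) = 1, (2,3) = 2, (3,1) = 3, after which (3,2) would have to be in {1,2,4,5,7,8} for the 12 across but in {6} for the 22 down — contradiction. So (1,1) = 4.
(1,2) = 12 − 4 = 8 completes the 12 across.
Given what's placed, (2,1) must be 2 to fit the 12 across and 9 down.
(2,3) = 12 − 11 = 1 completes the 12 across.
(3,1) = 9 − 6 = 3 completes the 9 down.
(3,2) = 22 − 17 = 5 completes the 22 down.
(3,3) = 12 − 8 = 4 completes the 12 across.

2 9 1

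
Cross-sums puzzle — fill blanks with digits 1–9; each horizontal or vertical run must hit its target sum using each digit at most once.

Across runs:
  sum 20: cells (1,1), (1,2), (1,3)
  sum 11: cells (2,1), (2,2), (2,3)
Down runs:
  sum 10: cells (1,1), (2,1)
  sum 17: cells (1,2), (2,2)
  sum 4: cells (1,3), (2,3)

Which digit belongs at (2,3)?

1

17 in 2 cells must be {8,9}; 4 in 2 cells must be {1,3}.
The 20 across and the 4 down share only 3, so (1,3) = 3.
The 11 across and the 17 down share only 8, so (2,2) = 8.
(2,3) = 4 − 3 = 1 completes the 4 down.
(1,2) = 17 − 8 = 9 completes the 17 down.
(2,1) = 11 − 9 = 2 completes the 11 across.
(1,1) = 20 − 12 = 8 completes the 20 across.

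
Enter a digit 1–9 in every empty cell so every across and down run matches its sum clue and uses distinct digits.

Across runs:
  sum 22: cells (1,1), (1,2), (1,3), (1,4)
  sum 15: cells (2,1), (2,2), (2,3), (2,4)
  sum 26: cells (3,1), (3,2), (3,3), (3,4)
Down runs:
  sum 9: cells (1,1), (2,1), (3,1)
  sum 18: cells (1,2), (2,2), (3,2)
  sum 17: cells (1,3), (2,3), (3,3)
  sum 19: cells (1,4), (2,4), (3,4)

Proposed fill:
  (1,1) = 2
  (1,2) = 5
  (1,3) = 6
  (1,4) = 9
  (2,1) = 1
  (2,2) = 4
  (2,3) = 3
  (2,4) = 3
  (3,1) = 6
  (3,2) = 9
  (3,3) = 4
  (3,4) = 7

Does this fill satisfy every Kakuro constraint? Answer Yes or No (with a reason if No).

No — the across run (2,1)–(2,4) sums to 11, not 15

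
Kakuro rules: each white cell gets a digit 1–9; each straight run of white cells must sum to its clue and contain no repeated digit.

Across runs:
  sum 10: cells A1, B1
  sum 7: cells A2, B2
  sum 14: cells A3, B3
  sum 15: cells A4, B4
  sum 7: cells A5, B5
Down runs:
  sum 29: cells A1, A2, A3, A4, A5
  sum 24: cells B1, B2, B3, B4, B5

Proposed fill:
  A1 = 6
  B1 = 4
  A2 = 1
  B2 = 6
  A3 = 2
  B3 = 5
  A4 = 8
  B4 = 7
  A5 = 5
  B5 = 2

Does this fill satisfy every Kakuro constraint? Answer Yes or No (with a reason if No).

No — the across run A3–B3 sums to 7, not 14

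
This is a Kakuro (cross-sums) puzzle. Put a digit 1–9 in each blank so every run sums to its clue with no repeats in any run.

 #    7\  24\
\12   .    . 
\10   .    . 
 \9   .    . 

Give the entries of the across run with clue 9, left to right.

7 in 3 cells must be {1,2,4}; 24 in 3 cells must be {7,8,9}.
The 12 across and the 7 down share only 4, so R1C1 = 4.
R1C2 = 12 − 4 = 8 completes the 12 across.
Given what's placed, R3C2 must be 7 to fit the 9 across and 24 down.
R2C2 = 24 − 15 = 9 completes the 24 down.
R3C1 = 9 − 7 = 2 completes the 9 across.
R2C1 = 10 − 9 = 1 completes the 10 across.

2 7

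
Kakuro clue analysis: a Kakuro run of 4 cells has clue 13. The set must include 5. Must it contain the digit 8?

No

The only way to make 13 from 4 distinct digits under that restriction is {1,3,4,5}, which does not contain 8.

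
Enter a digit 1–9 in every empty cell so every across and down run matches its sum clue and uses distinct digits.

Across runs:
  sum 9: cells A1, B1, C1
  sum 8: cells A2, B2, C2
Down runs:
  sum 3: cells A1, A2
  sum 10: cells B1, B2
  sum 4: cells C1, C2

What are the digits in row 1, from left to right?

2 6 1

3 in 2 cells must be {1,2}; 4 in 2 cells must be {1,3}.
Nothing is forced directly, so branch on C1, whose candidates are 1 or 3. If C1 = 3: that forces C2 = 1, A2 = 2, after which B2 would have to be in {5} for the 8 across but in {1,2,3,4,6,7,8,9} for the 10 down — contradiction. So C1 = 1.
Given what's placed, A1 must be 2 to fit the 9 across and 3 down.
B1 = 9 − 3 = 6 completes the 9 across.
A2 = 3 − 2 = 1 completes the 3 down.
B2 = 10 − 6 = 4 completes the 10 down.
C2 = 8 − 5 = 3 completes the 8 across.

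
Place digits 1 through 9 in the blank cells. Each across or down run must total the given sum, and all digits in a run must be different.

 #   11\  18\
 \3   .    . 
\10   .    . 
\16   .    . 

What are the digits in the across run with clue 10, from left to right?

3 in 2 cells must be {1,2}; 16 in 2 cells must be {7,9}.
The 16 across and the 11 down share only 7, so R3C1 = 7.
R3C2 = 16 − 7 = 9 completes the 16 across.
Given what's placed, R1C1 must be 1 to fit the 3 across and 11 down.
R1C2 = 3 − 1 = 2 completes the 3 across.
R2C1 = 11 − 8 = 3 completes the 11 down.
R2C2 = 10 − 3 = 7 completes the 10 across.

3 7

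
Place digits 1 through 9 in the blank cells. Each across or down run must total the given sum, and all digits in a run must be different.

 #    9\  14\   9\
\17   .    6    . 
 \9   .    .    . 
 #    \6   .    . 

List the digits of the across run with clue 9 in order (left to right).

1, 3, 5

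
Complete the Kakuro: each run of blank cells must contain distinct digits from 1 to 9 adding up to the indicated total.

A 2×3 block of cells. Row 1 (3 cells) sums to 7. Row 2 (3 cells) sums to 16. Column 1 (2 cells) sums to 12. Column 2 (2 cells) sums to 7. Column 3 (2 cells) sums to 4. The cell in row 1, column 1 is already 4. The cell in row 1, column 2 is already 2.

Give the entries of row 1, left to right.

4 2 1

7 in 3 cells must be {1,2,4}; 4 in 2 cells must be {1,3}.
(1,3) = 7 − 6 = 1 completes the 7 across.
(2,1) = 12 − 4 = 8 completes the 12 down.
(2,2) = 7 − 2 = 5 completes the 7 down.
(2,3) = 16 − 13 = 3 completes the 16 across.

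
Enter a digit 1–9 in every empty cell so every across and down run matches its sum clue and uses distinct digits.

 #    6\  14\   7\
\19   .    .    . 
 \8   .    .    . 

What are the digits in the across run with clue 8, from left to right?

The 8 across and the 14 down share only 5, so R2C2 = 5.
R1C2 = 14 − 5 = 9 completes the 14 down.
Nothing is forced directly, so branch on R1C1, whose candidates are 2 or 4. If R1C1 = 2: then R1C3 would have to be in {8} for the 19 across but in {1,2,3,4,5,6} for the 7 down — contradiction. So R1C1 = 4.
R1C3 = 19 − 13 = 6 completes the 19 across.
R2C1 = 6 − 4 = 2 completes the 6 down.
R2C3 = 8 − 7 = 1 completes the 8 across.

2 5 1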